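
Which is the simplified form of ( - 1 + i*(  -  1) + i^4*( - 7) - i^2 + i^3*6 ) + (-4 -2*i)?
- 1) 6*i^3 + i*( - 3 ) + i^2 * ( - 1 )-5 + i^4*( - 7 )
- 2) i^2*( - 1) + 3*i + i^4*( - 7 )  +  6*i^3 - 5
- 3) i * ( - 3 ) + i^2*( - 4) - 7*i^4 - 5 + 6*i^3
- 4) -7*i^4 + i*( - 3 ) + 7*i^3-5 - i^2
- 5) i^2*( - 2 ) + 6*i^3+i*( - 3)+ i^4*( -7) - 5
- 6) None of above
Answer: 1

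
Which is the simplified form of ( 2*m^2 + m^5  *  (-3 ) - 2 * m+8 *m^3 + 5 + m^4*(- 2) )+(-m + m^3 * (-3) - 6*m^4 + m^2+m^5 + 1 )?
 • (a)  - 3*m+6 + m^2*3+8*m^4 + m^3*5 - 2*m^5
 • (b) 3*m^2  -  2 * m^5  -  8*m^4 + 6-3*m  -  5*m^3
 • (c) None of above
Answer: c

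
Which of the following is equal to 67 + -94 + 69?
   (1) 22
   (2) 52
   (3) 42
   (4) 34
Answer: 3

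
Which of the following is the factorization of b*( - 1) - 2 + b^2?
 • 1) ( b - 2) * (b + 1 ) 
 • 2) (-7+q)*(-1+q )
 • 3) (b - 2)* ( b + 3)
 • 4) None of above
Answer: 1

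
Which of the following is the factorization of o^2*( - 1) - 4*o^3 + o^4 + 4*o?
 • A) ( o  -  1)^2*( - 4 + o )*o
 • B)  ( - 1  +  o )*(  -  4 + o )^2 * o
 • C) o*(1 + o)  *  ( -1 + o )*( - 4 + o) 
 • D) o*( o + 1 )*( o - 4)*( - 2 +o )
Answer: C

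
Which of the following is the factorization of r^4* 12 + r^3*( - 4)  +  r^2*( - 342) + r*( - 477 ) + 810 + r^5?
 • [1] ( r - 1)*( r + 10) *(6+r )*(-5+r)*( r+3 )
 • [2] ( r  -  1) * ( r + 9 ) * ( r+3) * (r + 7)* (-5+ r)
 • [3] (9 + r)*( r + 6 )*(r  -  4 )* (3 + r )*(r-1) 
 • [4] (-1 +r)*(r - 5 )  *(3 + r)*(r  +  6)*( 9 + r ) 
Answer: 4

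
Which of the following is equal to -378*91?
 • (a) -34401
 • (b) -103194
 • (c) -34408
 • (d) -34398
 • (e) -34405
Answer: d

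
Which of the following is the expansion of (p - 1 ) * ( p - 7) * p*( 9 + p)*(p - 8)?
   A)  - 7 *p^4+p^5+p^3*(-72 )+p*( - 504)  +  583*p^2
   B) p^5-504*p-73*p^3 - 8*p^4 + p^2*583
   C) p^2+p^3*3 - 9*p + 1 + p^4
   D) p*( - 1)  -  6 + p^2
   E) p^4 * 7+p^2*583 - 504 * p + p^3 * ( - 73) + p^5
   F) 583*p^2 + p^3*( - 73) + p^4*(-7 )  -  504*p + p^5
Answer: F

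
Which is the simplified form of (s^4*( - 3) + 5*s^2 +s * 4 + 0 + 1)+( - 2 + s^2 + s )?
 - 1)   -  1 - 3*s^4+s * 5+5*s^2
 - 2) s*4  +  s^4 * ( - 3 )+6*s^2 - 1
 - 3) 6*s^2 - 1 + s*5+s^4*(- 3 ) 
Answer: 3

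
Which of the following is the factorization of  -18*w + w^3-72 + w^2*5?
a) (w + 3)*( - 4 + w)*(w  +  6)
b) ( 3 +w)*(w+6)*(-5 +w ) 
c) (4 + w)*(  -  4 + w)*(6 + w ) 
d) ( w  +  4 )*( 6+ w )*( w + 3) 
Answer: a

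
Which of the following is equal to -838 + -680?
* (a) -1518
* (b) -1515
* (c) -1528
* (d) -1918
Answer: a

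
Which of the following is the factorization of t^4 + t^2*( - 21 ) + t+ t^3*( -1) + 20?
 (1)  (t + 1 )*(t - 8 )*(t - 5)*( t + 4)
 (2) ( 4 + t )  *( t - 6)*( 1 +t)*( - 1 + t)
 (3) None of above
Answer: 3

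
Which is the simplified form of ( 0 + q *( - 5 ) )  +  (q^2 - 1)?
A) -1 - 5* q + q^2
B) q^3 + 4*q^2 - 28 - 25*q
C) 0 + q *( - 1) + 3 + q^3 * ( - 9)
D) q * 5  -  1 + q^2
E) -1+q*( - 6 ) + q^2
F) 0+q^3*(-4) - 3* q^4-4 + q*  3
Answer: A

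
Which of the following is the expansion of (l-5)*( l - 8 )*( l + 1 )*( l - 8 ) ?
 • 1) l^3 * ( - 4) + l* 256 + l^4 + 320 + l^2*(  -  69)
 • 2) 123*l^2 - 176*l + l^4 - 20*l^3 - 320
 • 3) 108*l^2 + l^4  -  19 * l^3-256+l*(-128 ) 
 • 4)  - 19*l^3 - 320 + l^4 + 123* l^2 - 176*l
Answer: 2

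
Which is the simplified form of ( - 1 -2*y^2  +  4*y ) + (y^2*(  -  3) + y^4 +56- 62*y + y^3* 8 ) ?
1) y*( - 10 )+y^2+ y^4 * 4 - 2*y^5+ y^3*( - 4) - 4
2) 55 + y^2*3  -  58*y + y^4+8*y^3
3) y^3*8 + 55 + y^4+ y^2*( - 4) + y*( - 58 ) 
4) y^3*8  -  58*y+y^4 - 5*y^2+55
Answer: 4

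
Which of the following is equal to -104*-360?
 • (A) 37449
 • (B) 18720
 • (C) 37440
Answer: C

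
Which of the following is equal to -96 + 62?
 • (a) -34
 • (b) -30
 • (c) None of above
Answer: a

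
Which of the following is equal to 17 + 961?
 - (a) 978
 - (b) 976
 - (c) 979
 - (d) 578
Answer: a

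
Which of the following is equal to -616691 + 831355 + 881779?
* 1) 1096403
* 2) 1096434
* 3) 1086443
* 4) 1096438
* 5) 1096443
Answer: 5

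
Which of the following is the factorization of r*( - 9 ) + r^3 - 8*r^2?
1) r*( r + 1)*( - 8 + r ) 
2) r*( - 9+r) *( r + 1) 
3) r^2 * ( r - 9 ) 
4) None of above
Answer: 2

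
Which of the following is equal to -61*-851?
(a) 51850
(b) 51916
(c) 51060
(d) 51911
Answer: d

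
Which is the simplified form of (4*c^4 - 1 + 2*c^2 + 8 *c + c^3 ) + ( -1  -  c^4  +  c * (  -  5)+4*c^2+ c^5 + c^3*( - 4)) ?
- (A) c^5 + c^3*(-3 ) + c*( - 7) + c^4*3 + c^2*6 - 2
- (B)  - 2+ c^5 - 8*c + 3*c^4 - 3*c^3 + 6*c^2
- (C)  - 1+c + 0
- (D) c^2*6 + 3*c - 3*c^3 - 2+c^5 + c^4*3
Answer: D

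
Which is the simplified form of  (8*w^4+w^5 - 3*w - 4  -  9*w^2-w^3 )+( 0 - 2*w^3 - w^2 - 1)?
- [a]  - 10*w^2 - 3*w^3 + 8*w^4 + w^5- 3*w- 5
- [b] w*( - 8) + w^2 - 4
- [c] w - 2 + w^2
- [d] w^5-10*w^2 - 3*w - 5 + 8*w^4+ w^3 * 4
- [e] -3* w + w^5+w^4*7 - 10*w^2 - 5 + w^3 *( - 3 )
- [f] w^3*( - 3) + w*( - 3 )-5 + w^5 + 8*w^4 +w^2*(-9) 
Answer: a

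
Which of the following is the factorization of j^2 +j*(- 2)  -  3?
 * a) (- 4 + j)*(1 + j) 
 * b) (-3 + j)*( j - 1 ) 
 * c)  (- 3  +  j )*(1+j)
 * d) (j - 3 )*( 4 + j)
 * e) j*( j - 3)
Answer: c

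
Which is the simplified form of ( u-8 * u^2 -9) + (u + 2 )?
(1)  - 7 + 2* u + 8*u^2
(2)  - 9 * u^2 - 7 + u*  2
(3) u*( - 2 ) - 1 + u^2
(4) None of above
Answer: 4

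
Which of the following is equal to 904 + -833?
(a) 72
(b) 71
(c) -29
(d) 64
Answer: b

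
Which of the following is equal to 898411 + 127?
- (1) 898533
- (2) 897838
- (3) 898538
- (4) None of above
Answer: 3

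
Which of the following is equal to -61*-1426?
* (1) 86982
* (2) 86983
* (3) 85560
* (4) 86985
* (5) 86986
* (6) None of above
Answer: 5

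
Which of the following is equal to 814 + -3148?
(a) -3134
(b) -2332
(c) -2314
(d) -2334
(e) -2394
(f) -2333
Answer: d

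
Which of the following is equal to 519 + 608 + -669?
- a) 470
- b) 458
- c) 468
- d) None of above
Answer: b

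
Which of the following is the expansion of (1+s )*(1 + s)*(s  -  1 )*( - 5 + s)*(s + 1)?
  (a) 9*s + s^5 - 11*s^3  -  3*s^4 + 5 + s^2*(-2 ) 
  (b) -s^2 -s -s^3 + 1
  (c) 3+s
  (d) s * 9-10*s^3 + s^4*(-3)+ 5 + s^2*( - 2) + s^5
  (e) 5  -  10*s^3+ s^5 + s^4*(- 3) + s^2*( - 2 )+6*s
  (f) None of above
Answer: d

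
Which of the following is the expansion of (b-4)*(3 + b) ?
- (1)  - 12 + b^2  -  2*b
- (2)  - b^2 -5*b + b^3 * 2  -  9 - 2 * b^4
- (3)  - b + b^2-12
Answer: 3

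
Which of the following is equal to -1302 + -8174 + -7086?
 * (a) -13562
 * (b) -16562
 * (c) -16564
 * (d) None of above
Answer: b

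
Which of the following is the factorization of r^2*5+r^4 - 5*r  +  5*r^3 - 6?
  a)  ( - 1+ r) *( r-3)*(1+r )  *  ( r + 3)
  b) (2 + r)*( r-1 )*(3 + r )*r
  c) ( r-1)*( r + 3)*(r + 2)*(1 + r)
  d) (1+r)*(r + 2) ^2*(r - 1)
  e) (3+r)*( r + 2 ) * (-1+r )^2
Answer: c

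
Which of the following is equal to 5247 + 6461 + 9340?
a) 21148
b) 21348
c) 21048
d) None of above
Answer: c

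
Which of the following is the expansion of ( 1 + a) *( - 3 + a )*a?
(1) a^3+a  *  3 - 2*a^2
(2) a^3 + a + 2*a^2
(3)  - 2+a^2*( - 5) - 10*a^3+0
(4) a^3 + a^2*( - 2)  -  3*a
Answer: 4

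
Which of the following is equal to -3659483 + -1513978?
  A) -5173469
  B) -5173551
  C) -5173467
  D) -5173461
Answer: D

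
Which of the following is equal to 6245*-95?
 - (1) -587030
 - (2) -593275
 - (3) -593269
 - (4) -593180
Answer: 2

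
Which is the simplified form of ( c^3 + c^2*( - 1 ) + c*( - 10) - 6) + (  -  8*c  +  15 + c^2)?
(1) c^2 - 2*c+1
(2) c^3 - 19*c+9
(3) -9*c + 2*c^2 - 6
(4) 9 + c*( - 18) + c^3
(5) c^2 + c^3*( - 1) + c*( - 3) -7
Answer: 4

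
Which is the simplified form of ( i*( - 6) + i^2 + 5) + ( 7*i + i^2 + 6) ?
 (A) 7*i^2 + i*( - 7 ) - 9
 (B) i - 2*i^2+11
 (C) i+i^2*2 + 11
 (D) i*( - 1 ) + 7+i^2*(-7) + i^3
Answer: C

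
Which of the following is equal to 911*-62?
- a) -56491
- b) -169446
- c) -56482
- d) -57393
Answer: c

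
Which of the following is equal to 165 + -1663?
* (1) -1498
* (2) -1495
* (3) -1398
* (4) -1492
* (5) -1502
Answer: 1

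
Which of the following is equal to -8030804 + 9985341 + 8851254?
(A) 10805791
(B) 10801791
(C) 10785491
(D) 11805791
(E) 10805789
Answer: A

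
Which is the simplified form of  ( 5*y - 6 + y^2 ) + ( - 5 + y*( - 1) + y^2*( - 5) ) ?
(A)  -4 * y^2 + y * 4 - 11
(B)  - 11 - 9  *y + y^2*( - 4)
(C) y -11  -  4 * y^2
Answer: A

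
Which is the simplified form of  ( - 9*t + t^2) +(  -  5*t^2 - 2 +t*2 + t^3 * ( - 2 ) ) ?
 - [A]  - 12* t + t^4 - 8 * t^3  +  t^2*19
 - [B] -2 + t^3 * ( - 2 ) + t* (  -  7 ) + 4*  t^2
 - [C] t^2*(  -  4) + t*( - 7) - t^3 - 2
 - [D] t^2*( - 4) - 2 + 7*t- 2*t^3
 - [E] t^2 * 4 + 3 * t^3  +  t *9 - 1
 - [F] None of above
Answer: F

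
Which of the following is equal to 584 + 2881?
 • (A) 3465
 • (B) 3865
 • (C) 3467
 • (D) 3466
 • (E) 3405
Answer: A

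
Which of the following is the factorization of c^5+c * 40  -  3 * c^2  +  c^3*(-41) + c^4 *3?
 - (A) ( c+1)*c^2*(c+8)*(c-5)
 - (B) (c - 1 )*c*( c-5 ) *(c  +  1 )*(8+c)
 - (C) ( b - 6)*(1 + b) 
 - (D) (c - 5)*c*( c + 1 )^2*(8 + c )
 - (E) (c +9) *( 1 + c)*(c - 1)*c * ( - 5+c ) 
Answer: B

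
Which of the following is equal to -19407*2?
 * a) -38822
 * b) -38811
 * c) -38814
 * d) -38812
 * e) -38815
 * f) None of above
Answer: c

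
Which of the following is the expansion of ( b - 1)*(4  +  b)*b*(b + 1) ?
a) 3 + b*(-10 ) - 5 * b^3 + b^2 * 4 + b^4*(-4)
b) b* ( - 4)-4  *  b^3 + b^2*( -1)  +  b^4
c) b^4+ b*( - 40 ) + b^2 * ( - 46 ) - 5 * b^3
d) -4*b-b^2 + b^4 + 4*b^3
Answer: d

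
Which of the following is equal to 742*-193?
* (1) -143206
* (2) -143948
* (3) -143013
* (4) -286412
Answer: 1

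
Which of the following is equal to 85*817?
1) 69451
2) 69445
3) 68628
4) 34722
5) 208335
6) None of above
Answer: 2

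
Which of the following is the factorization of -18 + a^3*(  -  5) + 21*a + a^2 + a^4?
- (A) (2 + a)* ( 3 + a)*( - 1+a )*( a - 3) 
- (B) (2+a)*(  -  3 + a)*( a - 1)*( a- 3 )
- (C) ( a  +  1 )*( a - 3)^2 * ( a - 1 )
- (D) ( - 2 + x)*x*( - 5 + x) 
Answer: B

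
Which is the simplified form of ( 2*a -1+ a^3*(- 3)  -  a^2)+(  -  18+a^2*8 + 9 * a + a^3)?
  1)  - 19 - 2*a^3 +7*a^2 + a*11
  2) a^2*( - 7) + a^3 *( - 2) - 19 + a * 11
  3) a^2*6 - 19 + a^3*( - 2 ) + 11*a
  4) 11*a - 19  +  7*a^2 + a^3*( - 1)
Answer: 1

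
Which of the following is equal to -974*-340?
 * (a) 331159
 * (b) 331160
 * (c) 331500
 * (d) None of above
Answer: b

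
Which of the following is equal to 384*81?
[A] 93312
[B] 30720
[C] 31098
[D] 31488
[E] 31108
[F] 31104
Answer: F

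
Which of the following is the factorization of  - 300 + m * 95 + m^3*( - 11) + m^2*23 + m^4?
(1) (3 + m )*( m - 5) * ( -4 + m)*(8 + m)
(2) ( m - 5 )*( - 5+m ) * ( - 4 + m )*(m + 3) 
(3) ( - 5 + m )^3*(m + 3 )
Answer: 2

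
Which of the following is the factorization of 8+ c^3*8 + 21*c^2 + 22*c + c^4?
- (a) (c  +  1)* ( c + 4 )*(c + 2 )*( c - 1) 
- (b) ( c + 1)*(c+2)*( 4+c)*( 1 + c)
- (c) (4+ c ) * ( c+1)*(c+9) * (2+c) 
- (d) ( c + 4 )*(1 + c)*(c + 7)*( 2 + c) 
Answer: b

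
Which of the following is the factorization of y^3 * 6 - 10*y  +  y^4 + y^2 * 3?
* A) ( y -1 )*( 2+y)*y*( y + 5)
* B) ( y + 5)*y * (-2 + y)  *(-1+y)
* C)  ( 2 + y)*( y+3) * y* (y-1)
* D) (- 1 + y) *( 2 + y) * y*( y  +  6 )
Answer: A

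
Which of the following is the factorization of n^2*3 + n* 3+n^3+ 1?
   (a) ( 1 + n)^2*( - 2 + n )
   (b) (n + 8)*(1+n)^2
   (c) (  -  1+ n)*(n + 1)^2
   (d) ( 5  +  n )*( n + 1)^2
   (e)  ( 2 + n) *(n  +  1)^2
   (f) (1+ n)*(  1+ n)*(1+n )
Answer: f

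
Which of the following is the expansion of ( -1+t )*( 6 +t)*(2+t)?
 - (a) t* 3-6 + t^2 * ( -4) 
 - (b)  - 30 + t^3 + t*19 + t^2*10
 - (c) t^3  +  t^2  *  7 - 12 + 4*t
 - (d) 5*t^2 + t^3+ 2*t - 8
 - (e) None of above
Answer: c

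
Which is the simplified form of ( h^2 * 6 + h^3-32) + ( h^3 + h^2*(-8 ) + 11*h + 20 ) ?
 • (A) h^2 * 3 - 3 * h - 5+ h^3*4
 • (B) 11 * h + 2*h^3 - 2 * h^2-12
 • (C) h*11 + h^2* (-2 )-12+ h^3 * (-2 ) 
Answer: B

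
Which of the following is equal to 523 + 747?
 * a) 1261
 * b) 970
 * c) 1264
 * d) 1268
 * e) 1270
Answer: e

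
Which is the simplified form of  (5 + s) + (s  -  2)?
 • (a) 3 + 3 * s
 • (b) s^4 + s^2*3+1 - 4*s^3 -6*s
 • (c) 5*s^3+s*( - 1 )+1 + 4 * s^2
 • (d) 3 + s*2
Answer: d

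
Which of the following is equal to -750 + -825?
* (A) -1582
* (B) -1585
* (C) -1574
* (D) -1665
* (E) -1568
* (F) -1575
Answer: F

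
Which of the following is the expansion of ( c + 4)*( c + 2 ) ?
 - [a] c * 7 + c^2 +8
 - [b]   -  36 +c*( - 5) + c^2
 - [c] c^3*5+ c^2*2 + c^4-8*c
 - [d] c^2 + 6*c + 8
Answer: d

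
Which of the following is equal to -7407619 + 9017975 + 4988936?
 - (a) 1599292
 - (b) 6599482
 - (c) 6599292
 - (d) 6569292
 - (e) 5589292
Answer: c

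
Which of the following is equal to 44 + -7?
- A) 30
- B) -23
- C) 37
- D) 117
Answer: C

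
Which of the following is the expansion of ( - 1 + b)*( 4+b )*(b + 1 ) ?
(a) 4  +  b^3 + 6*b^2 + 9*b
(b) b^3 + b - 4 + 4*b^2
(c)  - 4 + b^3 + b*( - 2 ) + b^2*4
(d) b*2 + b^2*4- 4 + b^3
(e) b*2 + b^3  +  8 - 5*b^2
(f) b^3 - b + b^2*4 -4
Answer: f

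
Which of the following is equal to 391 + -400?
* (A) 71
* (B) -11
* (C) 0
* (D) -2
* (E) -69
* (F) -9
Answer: F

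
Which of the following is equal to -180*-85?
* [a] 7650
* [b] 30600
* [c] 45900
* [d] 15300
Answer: d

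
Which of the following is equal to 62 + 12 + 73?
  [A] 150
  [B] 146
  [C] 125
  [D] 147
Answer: D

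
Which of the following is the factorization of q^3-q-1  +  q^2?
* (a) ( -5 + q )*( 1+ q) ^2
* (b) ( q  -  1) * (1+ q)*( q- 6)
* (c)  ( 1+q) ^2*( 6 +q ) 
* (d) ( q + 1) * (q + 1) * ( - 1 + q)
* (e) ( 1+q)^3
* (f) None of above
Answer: d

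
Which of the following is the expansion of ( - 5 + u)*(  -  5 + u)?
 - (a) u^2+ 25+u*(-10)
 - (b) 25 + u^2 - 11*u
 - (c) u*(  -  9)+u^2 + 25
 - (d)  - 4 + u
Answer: a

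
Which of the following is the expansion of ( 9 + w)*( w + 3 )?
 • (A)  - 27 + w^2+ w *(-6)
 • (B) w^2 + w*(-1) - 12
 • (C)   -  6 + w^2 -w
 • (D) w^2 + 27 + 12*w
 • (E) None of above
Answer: D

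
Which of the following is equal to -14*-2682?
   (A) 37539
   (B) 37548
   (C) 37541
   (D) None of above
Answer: B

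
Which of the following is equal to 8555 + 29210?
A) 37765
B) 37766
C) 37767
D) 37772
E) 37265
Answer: A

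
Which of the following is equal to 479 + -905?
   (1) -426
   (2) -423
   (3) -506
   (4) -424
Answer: 1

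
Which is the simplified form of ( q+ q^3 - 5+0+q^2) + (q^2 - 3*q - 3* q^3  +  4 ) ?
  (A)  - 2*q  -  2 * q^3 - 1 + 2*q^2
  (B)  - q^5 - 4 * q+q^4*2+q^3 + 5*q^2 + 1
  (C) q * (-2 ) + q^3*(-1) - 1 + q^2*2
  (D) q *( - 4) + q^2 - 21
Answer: A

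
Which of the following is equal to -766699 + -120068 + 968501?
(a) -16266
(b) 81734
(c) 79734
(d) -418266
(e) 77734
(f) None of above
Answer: b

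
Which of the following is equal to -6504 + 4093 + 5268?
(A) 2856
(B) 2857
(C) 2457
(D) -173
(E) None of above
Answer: B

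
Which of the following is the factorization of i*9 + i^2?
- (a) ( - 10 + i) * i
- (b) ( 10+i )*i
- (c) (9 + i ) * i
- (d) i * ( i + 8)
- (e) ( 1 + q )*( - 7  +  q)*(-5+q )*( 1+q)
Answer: c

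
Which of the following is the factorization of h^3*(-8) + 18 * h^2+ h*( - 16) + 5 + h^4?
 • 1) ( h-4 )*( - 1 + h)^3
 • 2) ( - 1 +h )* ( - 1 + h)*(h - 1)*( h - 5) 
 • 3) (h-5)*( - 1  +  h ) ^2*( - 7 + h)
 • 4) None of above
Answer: 2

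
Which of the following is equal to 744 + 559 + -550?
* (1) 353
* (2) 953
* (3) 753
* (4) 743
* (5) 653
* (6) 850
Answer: 3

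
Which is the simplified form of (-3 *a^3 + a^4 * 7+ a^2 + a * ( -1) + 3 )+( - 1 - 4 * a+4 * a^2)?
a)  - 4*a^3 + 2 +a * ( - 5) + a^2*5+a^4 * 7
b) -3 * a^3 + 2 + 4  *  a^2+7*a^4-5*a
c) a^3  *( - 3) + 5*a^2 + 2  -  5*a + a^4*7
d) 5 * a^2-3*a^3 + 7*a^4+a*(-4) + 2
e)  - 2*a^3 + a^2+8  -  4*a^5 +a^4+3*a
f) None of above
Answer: c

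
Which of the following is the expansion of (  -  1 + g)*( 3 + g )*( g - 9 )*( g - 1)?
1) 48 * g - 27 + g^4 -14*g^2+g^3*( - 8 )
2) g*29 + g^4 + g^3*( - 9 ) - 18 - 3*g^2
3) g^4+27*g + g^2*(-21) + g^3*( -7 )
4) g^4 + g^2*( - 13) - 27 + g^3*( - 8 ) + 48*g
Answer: 1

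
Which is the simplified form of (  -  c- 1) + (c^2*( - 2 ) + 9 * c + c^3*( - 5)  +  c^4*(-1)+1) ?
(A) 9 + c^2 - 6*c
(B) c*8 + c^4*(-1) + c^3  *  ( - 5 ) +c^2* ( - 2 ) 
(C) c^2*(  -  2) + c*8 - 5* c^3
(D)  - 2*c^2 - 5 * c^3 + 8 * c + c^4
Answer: B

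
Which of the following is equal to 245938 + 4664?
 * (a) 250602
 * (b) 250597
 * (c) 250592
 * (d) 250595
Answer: a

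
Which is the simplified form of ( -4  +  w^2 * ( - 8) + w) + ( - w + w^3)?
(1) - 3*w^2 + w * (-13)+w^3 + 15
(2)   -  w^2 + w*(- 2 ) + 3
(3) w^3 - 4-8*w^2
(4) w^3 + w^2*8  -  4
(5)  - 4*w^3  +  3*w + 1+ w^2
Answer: 3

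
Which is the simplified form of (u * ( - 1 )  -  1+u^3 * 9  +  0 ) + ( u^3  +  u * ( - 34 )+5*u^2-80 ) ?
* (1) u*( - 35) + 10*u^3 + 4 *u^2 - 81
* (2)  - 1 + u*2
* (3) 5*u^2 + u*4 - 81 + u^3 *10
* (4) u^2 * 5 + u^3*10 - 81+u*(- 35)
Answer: 4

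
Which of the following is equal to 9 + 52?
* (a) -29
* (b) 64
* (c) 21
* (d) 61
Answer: d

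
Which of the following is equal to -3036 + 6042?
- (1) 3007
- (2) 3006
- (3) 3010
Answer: 2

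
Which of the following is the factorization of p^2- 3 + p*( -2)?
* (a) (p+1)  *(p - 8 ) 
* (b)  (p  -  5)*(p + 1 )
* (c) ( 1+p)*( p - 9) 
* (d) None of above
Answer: d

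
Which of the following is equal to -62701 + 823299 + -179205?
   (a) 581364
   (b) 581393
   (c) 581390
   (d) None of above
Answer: b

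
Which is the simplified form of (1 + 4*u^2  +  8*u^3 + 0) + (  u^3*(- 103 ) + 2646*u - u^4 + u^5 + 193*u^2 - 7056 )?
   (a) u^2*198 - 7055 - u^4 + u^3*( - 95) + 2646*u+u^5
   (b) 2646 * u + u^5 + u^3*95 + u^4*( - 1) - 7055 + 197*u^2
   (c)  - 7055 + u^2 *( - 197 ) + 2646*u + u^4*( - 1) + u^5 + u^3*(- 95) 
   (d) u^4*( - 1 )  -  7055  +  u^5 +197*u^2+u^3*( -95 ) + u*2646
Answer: d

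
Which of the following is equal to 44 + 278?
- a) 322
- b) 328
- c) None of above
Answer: a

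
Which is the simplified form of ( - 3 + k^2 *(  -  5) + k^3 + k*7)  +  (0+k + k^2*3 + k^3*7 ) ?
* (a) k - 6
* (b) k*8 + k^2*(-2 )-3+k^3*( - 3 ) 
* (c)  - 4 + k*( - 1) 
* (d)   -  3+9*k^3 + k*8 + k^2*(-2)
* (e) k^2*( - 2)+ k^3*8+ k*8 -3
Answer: e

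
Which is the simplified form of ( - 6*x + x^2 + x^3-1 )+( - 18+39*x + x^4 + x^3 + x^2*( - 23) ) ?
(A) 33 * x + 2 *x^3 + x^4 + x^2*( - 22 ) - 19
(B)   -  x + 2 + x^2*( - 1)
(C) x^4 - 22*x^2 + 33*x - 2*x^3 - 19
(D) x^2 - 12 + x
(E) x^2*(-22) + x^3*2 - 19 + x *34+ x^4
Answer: A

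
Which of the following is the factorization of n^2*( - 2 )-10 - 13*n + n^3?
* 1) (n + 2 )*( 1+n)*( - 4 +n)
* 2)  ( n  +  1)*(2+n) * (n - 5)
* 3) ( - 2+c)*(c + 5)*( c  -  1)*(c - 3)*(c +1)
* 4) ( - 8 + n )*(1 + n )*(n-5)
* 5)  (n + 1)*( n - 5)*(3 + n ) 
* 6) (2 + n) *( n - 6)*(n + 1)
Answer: 2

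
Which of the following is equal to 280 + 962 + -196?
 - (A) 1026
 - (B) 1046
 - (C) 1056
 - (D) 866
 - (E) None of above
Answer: B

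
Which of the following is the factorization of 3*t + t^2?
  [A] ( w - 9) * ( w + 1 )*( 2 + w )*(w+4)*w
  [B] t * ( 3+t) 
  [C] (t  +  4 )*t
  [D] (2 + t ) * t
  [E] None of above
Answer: B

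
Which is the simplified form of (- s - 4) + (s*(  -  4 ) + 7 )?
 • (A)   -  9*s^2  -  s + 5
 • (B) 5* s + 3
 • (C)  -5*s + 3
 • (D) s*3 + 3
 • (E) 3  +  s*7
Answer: C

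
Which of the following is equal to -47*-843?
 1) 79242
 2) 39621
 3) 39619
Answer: 2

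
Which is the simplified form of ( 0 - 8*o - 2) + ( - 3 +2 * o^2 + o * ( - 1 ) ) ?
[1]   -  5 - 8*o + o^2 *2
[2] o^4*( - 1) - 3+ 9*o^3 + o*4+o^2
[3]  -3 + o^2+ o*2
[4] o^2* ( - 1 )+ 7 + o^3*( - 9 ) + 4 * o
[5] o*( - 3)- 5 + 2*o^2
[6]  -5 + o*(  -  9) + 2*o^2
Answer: 6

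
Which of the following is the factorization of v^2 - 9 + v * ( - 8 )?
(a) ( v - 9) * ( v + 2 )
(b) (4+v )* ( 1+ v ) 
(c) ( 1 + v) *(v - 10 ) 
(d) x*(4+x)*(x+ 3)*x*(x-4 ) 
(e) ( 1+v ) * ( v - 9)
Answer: e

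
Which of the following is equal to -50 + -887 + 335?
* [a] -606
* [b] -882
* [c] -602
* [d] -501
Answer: c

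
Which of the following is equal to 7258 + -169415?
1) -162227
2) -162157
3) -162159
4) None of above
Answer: 2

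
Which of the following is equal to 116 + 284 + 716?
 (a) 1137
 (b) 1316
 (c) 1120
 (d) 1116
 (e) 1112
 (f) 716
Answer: d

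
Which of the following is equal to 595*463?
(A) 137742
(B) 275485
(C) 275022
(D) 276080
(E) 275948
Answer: B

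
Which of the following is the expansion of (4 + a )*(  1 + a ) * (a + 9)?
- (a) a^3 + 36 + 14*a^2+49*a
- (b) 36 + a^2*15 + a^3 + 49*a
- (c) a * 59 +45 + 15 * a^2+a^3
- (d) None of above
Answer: a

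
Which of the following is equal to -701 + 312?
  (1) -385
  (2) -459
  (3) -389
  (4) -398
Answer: 3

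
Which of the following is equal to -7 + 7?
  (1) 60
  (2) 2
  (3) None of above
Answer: 3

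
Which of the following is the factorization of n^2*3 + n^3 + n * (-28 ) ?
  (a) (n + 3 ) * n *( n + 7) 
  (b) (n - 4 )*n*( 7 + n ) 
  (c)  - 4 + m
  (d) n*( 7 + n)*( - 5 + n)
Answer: b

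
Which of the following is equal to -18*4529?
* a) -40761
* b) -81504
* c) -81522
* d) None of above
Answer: c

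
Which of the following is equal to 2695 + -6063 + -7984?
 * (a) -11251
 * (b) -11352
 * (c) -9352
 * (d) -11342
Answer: b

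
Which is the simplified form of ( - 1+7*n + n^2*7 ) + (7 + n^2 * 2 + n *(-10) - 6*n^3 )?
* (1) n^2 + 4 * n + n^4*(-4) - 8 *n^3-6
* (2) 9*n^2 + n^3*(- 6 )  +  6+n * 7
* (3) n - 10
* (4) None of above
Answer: 4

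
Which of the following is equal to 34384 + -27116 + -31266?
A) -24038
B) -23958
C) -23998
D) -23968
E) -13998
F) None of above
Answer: C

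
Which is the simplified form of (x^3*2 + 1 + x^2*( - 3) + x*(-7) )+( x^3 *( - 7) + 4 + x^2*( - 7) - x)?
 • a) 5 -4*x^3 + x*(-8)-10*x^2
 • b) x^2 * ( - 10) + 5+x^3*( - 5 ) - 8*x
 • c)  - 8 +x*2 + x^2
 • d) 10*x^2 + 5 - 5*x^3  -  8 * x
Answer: b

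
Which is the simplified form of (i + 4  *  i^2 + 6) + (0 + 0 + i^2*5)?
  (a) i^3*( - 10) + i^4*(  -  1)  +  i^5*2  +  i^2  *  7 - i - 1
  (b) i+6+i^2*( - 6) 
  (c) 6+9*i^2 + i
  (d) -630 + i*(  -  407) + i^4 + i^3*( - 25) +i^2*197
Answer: c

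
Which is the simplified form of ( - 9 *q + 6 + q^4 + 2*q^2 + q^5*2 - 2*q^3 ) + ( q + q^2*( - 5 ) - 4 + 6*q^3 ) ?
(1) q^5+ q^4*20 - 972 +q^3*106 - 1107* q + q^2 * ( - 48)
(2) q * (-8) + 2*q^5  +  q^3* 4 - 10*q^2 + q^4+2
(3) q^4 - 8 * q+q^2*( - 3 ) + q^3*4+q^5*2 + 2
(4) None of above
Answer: 3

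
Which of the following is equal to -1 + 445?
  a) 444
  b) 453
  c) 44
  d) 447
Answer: a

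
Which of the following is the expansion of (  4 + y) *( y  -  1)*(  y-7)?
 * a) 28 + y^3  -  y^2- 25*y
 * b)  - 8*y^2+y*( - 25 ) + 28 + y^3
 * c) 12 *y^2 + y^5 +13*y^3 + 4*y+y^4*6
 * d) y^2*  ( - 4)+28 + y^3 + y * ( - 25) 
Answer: d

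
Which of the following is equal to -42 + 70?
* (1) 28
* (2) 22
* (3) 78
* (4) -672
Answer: 1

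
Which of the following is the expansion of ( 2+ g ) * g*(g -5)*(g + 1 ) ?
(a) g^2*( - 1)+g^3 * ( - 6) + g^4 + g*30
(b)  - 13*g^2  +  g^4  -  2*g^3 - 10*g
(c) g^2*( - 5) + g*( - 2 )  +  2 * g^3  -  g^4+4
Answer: b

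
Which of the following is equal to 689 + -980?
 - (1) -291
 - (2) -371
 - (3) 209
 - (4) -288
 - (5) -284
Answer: 1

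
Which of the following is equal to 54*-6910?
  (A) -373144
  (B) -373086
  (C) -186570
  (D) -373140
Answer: D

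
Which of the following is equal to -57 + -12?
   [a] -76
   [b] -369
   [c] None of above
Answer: c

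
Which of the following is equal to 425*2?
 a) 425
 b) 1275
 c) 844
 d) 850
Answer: d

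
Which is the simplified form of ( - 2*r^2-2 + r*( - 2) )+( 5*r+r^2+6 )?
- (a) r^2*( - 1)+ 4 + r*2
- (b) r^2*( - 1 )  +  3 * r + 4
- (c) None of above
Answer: b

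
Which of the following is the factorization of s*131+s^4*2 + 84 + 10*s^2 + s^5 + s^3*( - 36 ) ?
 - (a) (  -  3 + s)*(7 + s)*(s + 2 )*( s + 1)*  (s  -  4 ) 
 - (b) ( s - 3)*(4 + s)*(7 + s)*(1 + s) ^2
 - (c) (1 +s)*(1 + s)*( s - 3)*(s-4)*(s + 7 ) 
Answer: c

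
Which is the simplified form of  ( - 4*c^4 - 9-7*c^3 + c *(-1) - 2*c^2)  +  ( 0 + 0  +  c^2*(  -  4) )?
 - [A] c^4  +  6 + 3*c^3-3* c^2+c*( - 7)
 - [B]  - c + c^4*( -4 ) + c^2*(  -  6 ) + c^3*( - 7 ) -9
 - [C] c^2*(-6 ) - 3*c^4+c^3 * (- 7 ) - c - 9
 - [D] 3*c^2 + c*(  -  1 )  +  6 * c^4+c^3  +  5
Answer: B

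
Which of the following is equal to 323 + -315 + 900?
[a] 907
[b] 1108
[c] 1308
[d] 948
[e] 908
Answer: e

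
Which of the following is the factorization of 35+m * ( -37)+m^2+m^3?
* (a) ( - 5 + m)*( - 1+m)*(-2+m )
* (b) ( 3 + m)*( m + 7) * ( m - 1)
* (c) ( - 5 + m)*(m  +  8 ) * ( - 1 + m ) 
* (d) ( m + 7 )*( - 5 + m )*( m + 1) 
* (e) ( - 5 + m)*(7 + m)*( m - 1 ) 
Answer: e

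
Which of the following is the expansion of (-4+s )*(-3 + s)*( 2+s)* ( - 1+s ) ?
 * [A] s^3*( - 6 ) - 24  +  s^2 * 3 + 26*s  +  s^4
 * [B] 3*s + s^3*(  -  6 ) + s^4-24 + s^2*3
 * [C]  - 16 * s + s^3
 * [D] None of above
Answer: A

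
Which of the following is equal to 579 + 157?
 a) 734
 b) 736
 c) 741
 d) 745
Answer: b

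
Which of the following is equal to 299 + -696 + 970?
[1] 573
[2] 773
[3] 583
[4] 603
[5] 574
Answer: 1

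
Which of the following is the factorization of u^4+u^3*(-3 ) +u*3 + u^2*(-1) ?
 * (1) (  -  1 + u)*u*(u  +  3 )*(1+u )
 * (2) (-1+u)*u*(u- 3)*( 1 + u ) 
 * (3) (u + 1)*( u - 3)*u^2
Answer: 2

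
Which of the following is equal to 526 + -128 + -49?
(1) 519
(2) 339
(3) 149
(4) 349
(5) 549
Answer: 4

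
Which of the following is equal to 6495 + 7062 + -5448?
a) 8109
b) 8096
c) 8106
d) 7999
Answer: a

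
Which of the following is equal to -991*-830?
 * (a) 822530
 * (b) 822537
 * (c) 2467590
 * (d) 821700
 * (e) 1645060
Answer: a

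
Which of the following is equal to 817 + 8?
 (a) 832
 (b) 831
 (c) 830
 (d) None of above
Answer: d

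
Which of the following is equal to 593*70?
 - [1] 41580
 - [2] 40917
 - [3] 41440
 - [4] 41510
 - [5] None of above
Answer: 4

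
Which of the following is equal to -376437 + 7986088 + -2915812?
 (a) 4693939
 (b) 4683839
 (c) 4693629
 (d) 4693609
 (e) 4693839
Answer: e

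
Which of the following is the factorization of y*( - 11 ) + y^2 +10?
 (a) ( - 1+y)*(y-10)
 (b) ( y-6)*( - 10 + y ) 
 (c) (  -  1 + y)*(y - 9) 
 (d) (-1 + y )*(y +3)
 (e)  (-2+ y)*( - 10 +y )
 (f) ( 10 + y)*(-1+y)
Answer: a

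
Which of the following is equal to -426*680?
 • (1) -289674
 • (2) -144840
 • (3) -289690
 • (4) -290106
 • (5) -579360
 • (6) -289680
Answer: 6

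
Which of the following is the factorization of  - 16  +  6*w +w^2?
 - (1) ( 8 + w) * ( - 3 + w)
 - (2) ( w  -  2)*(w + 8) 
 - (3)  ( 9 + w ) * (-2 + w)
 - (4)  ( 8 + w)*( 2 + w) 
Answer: 2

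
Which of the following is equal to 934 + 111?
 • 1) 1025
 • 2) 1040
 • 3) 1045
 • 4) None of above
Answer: 3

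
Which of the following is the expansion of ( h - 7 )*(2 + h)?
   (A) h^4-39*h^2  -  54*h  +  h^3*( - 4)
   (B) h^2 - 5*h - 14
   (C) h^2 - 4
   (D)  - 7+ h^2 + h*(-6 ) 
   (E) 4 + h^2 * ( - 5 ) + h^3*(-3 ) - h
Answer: B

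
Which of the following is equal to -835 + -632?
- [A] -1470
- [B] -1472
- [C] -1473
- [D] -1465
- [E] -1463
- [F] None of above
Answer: F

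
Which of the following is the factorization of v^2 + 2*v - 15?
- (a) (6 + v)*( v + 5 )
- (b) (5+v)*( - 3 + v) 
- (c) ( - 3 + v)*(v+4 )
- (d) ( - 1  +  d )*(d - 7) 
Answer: b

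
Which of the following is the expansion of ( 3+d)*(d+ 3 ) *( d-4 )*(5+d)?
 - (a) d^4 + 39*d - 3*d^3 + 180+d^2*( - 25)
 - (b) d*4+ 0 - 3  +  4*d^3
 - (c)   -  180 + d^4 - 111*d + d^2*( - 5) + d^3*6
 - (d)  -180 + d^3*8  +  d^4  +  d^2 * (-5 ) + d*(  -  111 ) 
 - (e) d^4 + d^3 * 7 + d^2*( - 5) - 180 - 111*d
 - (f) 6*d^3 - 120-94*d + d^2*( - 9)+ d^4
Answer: e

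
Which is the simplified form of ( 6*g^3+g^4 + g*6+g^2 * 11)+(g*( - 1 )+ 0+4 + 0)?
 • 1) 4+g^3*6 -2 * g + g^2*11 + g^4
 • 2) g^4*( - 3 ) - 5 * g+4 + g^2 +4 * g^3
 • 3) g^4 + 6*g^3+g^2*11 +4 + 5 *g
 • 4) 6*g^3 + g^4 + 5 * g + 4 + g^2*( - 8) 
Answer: 3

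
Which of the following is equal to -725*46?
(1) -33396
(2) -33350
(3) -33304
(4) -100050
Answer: 2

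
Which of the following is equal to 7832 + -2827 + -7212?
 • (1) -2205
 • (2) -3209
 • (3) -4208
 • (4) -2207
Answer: 4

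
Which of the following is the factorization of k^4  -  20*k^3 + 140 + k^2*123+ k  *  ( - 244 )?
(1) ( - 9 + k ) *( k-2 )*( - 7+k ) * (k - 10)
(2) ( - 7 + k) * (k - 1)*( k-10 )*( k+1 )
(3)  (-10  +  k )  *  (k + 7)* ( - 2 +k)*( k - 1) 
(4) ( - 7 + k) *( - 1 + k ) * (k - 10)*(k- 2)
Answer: 4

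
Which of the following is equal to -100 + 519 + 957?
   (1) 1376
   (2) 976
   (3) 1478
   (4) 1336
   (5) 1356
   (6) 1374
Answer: 1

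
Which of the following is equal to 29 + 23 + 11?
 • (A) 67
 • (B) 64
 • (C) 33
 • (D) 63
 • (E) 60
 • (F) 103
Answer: D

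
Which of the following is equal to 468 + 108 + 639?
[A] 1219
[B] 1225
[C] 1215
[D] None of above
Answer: C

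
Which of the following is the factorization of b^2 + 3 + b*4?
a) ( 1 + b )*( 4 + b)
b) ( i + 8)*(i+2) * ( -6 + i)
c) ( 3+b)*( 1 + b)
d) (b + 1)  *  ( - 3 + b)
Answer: c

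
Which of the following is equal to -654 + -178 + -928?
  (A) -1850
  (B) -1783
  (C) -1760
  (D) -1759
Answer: C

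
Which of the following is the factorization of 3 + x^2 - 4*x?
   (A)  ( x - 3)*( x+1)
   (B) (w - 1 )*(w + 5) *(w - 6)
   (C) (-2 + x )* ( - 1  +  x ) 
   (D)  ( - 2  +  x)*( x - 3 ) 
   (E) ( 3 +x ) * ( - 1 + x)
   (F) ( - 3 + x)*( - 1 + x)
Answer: F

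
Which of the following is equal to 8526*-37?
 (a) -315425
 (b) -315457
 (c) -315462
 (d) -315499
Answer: c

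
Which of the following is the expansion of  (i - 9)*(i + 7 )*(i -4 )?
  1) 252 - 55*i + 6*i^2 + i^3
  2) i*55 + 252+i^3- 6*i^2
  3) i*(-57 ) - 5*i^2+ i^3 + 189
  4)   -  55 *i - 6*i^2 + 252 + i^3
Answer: 4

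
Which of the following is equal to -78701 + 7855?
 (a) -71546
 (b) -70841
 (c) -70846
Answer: c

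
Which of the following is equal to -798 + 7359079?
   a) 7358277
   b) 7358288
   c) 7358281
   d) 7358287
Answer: c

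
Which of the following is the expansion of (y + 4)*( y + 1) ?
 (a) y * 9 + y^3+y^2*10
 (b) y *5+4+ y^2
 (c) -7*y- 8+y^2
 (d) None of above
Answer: b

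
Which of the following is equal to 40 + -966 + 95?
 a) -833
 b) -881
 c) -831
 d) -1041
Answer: c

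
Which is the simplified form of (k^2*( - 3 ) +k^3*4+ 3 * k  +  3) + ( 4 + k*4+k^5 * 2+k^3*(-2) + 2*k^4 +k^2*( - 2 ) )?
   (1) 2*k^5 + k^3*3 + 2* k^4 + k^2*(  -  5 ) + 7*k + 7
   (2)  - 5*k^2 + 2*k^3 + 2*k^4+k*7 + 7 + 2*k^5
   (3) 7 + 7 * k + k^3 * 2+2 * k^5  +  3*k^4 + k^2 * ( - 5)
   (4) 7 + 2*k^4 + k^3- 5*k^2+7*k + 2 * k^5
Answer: 2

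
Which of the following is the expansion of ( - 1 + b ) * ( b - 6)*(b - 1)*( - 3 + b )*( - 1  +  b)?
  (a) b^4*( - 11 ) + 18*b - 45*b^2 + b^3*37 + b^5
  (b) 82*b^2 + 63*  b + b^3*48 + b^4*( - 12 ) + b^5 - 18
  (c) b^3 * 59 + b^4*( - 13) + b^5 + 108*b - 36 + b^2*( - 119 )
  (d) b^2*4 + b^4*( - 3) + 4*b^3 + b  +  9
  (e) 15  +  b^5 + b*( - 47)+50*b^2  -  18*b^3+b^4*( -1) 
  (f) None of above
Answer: f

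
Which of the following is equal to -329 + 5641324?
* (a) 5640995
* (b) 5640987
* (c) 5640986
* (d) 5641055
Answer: a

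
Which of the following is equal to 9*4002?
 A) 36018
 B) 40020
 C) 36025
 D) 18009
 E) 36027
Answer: A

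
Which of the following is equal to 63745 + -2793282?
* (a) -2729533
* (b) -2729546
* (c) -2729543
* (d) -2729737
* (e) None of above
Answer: e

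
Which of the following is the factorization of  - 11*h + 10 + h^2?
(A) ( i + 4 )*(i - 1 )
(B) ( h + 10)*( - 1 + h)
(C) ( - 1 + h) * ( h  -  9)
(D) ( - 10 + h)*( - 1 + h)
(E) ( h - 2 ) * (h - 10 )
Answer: D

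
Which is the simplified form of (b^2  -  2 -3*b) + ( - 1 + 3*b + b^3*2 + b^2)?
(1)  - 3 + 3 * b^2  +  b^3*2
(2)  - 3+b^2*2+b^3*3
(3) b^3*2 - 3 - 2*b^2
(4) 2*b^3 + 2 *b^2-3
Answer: 4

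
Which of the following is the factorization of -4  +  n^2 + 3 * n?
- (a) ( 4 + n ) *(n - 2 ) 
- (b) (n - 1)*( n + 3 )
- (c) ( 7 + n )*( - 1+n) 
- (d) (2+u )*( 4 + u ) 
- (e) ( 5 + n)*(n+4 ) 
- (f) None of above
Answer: f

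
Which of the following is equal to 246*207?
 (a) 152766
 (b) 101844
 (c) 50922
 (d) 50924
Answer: c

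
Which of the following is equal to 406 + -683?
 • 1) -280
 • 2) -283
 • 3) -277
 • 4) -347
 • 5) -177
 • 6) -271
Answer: 3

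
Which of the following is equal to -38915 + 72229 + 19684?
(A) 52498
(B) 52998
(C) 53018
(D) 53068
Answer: B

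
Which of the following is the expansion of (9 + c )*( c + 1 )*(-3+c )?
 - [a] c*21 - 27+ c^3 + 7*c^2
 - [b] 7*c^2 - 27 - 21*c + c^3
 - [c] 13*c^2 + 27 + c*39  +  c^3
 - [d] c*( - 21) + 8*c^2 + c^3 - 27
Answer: b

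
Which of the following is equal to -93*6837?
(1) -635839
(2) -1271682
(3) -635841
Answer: 3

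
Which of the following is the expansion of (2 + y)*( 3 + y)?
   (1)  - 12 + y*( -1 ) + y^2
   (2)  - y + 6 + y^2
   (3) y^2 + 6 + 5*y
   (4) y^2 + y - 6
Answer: 3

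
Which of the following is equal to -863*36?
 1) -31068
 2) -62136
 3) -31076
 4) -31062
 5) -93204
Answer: 1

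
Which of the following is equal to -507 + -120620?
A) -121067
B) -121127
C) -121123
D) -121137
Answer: B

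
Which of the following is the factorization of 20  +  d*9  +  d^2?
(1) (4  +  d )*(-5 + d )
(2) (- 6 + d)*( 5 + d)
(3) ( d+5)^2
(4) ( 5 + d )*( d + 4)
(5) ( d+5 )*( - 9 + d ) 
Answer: 4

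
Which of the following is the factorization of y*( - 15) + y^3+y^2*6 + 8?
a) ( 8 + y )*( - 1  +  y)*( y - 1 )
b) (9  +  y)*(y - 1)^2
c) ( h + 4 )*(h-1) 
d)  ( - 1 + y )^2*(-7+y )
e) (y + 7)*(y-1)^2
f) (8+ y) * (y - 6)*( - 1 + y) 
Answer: a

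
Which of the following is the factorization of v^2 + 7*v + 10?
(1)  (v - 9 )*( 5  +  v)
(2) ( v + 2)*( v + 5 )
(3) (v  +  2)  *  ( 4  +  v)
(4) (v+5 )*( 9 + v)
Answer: 2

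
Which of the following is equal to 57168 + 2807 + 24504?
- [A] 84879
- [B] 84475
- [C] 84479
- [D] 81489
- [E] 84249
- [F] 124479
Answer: C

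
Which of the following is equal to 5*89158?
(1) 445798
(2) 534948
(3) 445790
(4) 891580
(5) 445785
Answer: 3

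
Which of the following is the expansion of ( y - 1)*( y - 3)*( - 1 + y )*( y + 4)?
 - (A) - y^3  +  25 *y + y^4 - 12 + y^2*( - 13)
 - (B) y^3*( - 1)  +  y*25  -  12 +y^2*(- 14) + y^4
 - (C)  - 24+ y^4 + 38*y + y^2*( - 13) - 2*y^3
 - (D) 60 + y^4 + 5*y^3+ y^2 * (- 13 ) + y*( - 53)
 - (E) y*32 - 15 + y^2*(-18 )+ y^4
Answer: A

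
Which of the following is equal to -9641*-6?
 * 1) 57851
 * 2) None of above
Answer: 2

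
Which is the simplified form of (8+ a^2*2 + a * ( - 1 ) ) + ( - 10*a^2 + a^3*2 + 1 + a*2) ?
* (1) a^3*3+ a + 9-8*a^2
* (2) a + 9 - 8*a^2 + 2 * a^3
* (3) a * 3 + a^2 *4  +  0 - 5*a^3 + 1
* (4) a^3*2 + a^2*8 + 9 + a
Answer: 2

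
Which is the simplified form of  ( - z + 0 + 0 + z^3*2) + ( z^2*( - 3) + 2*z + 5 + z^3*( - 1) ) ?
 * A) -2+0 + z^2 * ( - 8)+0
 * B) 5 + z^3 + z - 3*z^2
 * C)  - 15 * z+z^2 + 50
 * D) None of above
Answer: B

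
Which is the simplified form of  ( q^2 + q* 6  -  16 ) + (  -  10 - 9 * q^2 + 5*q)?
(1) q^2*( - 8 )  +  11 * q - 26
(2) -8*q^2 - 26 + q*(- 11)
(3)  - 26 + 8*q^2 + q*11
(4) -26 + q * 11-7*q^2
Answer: 1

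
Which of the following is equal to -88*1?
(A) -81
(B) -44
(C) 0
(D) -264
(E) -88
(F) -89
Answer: E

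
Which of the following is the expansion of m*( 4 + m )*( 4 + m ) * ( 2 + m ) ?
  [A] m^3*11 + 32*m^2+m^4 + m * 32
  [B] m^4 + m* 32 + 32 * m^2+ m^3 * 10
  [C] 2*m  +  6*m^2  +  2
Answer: B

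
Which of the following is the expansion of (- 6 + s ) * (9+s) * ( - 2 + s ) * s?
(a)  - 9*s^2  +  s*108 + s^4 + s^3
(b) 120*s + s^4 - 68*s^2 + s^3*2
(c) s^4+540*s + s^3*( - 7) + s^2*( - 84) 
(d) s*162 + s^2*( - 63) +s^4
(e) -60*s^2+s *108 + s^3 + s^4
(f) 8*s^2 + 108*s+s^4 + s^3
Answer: e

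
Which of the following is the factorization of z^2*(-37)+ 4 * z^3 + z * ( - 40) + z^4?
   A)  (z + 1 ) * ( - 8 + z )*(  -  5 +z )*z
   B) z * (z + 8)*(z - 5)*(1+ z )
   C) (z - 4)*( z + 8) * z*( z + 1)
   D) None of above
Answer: B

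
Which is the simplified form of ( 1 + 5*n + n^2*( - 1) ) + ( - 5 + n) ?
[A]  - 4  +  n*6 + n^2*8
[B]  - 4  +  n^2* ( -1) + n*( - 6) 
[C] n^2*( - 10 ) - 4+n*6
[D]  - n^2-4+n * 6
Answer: D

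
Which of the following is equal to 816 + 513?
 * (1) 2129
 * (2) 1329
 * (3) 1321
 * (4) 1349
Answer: 2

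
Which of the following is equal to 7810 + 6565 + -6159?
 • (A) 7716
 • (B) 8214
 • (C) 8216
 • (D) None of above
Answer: C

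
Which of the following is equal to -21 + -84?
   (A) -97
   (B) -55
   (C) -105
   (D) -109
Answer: C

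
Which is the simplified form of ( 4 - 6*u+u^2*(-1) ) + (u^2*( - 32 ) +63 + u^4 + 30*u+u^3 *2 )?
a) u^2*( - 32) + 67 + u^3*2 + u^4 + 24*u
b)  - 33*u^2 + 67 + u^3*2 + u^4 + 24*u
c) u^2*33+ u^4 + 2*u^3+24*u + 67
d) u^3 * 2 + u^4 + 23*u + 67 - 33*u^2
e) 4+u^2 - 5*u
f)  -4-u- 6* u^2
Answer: b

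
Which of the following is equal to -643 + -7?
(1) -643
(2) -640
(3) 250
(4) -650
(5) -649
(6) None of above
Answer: 4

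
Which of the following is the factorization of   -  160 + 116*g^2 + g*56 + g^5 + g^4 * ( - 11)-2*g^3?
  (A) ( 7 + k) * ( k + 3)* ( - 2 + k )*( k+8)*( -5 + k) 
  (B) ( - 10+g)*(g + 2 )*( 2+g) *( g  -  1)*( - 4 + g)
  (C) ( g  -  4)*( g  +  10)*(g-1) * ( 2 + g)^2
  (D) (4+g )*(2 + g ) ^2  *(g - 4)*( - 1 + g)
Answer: B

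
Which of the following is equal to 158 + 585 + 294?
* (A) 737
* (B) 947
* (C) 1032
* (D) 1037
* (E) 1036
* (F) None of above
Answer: D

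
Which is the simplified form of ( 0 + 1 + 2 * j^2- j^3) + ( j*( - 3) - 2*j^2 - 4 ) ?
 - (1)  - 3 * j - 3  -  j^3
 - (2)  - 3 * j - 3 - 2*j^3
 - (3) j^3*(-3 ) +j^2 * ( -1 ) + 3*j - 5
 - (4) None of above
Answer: 1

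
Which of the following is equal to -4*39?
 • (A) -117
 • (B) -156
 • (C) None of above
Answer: B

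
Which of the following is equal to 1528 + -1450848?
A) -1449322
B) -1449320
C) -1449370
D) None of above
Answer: B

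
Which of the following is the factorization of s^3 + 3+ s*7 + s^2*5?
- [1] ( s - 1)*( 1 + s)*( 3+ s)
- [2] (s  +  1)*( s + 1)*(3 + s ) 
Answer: 2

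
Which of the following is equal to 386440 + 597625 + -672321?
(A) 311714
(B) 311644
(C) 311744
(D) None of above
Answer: C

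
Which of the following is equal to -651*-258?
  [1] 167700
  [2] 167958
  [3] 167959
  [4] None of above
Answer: 2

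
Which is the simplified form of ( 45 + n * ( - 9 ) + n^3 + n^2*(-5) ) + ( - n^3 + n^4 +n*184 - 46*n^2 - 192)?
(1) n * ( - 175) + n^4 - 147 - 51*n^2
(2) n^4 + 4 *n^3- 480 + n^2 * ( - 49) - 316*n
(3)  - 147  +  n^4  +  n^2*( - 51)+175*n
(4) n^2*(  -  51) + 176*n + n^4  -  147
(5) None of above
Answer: 3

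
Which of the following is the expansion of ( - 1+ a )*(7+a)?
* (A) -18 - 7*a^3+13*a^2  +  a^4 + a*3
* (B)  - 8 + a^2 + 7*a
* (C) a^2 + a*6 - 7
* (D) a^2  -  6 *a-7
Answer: C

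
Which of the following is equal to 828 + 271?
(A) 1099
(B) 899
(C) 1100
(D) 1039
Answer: A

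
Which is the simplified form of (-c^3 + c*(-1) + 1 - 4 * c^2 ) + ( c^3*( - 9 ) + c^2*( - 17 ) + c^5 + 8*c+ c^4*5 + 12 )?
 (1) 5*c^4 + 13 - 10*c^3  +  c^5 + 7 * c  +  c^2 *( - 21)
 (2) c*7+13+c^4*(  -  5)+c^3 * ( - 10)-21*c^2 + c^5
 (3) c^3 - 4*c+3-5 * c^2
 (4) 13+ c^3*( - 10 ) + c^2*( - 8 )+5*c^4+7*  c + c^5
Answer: 1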